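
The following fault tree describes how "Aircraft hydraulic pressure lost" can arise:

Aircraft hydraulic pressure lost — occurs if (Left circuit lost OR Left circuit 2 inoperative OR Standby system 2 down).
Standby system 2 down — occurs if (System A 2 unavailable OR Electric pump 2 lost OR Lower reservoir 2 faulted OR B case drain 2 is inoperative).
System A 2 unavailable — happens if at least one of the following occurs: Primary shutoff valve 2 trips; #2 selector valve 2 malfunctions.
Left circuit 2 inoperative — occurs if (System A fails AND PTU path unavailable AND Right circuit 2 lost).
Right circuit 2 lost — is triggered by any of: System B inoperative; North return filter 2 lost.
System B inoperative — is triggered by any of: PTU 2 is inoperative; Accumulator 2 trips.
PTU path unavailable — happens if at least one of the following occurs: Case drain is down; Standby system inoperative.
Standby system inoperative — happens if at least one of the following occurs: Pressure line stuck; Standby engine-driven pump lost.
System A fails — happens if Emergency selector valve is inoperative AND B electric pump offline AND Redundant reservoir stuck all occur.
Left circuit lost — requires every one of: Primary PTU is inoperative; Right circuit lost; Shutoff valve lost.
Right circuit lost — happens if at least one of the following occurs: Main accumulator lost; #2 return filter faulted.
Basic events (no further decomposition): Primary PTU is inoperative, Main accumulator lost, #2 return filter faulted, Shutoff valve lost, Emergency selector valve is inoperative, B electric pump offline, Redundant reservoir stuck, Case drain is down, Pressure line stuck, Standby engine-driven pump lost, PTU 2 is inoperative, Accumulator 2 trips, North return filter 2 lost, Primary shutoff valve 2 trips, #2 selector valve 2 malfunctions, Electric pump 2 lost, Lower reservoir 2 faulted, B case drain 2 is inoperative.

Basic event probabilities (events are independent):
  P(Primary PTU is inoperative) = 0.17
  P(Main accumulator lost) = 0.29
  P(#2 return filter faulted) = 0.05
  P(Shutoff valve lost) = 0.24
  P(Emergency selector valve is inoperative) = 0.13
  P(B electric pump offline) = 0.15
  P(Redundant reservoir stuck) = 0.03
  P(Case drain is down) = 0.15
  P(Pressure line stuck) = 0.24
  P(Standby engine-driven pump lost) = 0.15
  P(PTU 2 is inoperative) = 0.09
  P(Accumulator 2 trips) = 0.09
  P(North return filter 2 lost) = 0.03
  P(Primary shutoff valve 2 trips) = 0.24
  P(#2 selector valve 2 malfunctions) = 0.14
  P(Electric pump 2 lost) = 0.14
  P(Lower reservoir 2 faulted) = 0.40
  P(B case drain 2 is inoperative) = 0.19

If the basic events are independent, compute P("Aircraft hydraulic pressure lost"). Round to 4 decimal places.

0.7305

P(Right circuit lost) [OR] = 1 − (1−0.29) × (1−0.05) = 0.325500
P(Left circuit lost) [AND] = 0.17 × 0.325500 × 0.24 = 0.013280
P(System A fails) [AND] = 0.13 × 0.15 × 0.03 = 0.000585
P(Standby system inoperative) [OR] = 1 − (1−0.24) × (1−0.15) = 0.354000
P(PTU path unavailable) [OR] = 1 − (1−0.15) × (1−0.354000) = 0.450900
P(System B inoperative) [OR] = 1 − (1−0.09) × (1−0.09) = 0.171900
P(Right circuit 2 lost) [OR] = 1 − (1−0.171900) × (1−0.03) = 0.196743
P(Left circuit 2 inoperative) [AND] = 0.000585 × 0.450900 × 0.196743 = 0.000052
P(System A 2 unavailable) [OR] = 1 − (1−0.24) × (1−0.14) = 0.346400
P(Standby system 2 down) [OR] = 1 − (1−0.346400) × (1−0.14) × (1−0.40) × (1−0.19) = 0.726821
P(Aircraft hydraulic pressure lost) [OR] = 1 − (1−0.013280) × (1−0.000052) × (1−0.726821) = 0.730463
Rounded to 4 decimal places: P(Aircraft hydraulic pressure lost) ≈ 0.7305.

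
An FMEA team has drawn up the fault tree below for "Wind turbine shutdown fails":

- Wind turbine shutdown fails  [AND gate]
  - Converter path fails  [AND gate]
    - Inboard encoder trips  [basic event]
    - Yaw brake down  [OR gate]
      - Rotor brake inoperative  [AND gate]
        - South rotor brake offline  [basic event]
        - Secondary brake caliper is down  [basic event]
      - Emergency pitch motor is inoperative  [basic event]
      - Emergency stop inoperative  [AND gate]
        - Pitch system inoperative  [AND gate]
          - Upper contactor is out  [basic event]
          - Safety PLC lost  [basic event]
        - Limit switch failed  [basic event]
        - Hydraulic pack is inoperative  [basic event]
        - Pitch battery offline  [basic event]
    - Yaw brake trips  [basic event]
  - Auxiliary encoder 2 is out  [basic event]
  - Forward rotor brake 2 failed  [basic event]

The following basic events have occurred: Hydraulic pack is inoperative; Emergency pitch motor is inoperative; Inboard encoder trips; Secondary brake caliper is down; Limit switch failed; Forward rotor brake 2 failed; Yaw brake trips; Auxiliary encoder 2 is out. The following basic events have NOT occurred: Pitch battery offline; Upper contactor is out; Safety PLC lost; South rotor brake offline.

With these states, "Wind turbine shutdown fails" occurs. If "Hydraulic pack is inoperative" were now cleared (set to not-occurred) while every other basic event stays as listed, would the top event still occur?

Yes

Counterfactual: set "Hydraulic pack is inoperative" to not occurred.
Rotor brake inoperative [AND]: South rotor brake offline=not, Secondary brake caliper is down=occurs → not all inputs occur → does not occur.
Pitch system inoperative [AND]: Upper contactor is out=not, Safety PLC lost=not → not all inputs occur → does not occur.
Emergency stop inoperative [AND]: Pitch system inoperative=not, Limit switch failed=occurs, Hydraulic pack is inoperative=not, Pitch battery offline=not → not all inputs occur → does not occur.
Yaw brake down [OR]: Rotor brake inoperative=not, Emergency pitch motor is inoperative=occurs, Emergency stop inoperative=not → at least one input occurs → occurs.
Converter path fails [AND]: Inboard encoder trips=occurs, Yaw brake down=occurs, Yaw brake trips=occurs → all inputs occur → occurs.
Wind turbine shutdown fails [AND]: Converter path fails=occurs, Auxiliary encoder 2 is out=occurs, Forward rotor brake 2 failed=occurs → all inputs occur → occurs.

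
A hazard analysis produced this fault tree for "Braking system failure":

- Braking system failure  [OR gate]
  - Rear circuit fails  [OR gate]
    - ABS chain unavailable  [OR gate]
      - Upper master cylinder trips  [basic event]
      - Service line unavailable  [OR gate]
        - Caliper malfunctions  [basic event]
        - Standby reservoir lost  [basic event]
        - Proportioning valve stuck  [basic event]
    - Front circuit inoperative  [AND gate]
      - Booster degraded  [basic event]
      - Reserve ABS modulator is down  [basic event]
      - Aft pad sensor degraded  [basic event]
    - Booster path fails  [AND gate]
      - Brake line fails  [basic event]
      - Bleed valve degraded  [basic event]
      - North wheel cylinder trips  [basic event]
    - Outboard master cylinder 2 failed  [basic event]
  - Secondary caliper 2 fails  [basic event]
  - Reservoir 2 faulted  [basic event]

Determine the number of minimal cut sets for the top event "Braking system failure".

9

Service line unavailable [OR]: union of children's cut sets → 3 cut set(s).
ABS chain unavailable [OR]: union of children's cut sets → 4 cut set(s).
Front circuit inoperative [AND]: one cut set from each child combined → 1 × 1 × 1 = 1 cut set(s).
Booster path fails [AND]: one cut set from each child combined → 1 × 1 × 1 = 1 cut set(s).
Rear circuit fails [OR]: union of children's cut sets → 7 cut set(s).
Braking system failure [OR]: union of children's cut sets → 9 cut set(s).
Minimal cut sets: {Upper master cylinder trips}; {Caliper malfunctions}; {Standby reservoir lost}; {Proportioning valve stuck}; {Aft pad sensor degraded, Booster degraded, Reserve ABS modulator is down}; {Bleed valve degraded, Brake line fails, North wheel cylinder trips}; {Outboard master cylinder 2 failed}; {Secondary caliper 2 fails}; {Reservoir 2 faulted}.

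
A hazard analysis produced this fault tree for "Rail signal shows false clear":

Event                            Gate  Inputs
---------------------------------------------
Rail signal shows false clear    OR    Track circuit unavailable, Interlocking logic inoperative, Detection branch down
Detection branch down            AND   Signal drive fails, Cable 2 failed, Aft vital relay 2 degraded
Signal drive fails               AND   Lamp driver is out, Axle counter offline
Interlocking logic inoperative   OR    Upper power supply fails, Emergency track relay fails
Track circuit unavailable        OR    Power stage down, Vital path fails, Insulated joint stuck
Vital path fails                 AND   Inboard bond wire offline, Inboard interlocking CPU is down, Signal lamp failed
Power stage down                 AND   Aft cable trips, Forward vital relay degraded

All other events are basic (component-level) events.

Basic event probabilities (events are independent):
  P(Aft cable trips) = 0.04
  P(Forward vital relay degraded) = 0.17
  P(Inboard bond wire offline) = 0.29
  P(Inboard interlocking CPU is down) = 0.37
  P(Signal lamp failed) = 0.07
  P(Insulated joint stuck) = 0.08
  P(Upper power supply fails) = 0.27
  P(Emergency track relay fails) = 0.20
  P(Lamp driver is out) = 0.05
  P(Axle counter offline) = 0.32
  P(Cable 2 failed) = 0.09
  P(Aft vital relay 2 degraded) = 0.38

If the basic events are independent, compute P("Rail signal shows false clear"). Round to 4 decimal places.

P(Power stage down) [AND] = 0.04 × 0.17 = 0.006800
P(Vital path fails) [AND] = 0.29 × 0.37 × 0.07 = 0.007511
P(Track circuit unavailable) [OR] = 1 − (1−0.006800) × (1−0.007511) × (1−0.08) = 0.093119
P(Interlocking logic inoperative) [OR] = 1 − (1−0.27) × (1−0.20) = 0.416000
P(Signal drive fails) [AND] = 0.05 × 0.32 = 0.016000
P(Detection branch down) [AND] = 0.016000 × 0.09 × 0.38 = 0.000547
P(Rail signal shows false clear) [OR] = 1 − (1−0.093119) × (1−0.416000) × (1−0.000547) = 0.470671
Rounded to 4 decimal places: P(Rail signal shows false clear) ≈ 0.4707.

0.4707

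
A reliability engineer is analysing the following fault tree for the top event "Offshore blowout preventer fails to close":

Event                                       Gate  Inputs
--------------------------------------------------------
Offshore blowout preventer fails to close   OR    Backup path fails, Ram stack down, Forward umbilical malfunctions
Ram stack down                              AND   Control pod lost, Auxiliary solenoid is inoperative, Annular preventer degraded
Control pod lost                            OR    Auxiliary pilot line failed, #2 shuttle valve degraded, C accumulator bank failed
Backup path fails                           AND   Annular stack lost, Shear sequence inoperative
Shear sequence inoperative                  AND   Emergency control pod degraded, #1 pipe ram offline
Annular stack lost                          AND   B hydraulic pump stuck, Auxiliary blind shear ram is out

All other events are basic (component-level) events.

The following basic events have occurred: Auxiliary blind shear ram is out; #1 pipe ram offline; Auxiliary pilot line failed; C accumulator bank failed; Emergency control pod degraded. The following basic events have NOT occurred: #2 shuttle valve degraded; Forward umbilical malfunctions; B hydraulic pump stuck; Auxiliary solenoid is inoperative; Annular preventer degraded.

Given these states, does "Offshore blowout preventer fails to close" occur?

No

Annular stack lost [AND]: B hydraulic pump stuck=not, Auxiliary blind shear ram is out=occurs → not all inputs occur → does not occur.
Shear sequence inoperative [AND]: Emergency control pod degraded=occurs, #1 pipe ram offline=occurs → all inputs occur → occurs.
Backup path fails [AND]: Annular stack lost=not, Shear sequence inoperative=occurs → not all inputs occur → does not occur.
Control pod lost [OR]: Auxiliary pilot line failed=occurs, #2 shuttle valve degraded=not, C accumulator bank failed=occurs → at least one input occurs → occurs.
Ram stack down [AND]: Control pod lost=occurs, Auxiliary solenoid is inoperative=not, Annular preventer degraded=not → not all inputs occur → does not occur.
Offshore blowout preventer fails to close [OR]: Backup path fails=not, Ram stack down=not, Forward umbilical malfunctions=not → no input occurs → does not occur.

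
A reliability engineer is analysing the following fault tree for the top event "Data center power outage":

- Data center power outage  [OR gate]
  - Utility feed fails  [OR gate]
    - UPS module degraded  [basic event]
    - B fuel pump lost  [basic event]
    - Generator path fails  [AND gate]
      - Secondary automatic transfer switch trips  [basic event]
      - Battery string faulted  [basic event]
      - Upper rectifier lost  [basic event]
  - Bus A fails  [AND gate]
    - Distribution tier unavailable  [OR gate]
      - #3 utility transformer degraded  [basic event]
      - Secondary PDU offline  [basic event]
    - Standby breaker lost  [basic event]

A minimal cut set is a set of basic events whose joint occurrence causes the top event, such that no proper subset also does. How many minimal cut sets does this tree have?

5

Generator path fails [AND]: one cut set from each child combined → 1 × 1 × 1 = 1 cut set(s).
Utility feed fails [OR]: union of children's cut sets → 3 cut set(s).
Distribution tier unavailable [OR]: union of children's cut sets → 2 cut set(s).
Bus A fails [AND]: one cut set from each child combined → 2 × 1 = 2 cut set(s).
Data center power outage [OR]: union of children's cut sets → 5 cut set(s).
Minimal cut sets: {UPS module degraded}; {B fuel pump lost}; {Battery string faulted, Secondary automatic transfer switch trips, Upper rectifier lost}; {#3 utility transformer degraded, Standby breaker lost}; {Secondary PDU offline, Standby breaker lost}.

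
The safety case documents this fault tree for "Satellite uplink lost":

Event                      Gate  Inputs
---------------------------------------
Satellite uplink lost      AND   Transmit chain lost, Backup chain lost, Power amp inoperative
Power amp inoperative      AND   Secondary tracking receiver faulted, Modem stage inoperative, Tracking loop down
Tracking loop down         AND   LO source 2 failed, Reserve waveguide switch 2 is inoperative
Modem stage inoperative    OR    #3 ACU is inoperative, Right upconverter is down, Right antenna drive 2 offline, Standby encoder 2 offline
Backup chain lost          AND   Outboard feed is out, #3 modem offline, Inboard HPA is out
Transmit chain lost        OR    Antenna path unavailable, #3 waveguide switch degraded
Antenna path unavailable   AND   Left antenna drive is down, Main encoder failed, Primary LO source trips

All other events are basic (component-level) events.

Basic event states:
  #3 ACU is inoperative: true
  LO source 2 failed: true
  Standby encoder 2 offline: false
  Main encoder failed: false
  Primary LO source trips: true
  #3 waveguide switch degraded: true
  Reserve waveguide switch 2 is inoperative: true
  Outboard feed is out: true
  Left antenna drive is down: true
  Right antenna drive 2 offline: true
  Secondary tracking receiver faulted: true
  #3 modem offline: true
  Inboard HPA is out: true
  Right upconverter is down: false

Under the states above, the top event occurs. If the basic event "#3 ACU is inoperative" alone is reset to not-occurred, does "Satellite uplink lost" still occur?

Counterfactual: set "#3 ACU is inoperative" to not occurred.
Antenna path unavailable [AND]: Left antenna drive is down=occurs, Main encoder failed=not, Primary LO source trips=occurs → not all inputs occur → does not occur.
Transmit chain lost [OR]: Antenna path unavailable=not, #3 waveguide switch degraded=occurs → at least one input occurs → occurs.
Backup chain lost [AND]: Outboard feed is out=occurs, #3 modem offline=occurs, Inboard HPA is out=occurs → all inputs occur → occurs.
Modem stage inoperative [OR]: #3 ACU is inoperative=not, Right upconverter is down=not, Right antenna drive 2 offline=occurs, Standby encoder 2 offline=not → at least one input occurs → occurs.
Tracking loop down [AND]: LO source 2 failed=occurs, Reserve waveguide switch 2 is inoperative=occurs → all inputs occur → occurs.
Power amp inoperative [AND]: Secondary tracking receiver faulted=occurs, Modem stage inoperative=occurs, Tracking loop down=occurs → all inputs occur → occurs.
Satellite uplink lost [AND]: Transmit chain lost=occurs, Backup chain lost=occurs, Power amp inoperative=occurs → all inputs occur → occurs.

Yes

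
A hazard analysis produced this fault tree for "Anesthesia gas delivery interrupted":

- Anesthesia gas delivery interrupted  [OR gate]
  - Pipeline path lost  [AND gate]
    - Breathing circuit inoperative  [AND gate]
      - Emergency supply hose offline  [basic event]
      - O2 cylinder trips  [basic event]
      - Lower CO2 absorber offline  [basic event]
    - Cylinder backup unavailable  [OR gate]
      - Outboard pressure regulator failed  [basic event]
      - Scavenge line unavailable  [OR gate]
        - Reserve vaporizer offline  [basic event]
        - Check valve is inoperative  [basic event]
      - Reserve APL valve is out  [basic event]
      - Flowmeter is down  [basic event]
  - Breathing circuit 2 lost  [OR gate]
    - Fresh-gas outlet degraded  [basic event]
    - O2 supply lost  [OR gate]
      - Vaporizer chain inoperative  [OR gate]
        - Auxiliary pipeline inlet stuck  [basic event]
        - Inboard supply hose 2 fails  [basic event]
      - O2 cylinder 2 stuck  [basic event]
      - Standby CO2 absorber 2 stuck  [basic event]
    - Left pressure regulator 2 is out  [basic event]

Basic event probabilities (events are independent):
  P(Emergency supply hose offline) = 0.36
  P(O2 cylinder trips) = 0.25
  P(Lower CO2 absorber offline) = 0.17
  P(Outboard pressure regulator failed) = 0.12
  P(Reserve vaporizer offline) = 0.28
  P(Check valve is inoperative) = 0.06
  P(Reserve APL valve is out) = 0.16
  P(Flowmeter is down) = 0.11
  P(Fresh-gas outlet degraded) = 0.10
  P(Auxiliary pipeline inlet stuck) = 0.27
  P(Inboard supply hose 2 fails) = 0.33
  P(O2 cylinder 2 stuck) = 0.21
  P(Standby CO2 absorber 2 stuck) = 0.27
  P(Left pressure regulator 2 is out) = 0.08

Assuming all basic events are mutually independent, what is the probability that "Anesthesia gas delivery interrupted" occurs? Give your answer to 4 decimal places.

P(Breathing circuit inoperative) [AND] = 0.36 × 0.25 × 0.17 = 0.015300
P(Scavenge line unavailable) [OR] = 1 − (1−0.28) × (1−0.06) = 0.323200
P(Cylinder backup unavailable) [OR] = 1 − (1−0.12) × (1−0.323200) × (1−0.16) × (1−0.11) = 0.554741
P(Pipeline path lost) [AND] = 0.015300 × 0.554741 = 0.008488
P(Vaporizer chain inoperative) [OR] = 1 − (1−0.27) × (1−0.33) = 0.510900
P(O2 supply lost) [OR] = 1 − (1−0.510900) × (1−0.21) × (1−0.27) = 0.717936
P(Breathing circuit 2 lost) [OR] = 1 − (1−0.10) × (1−0.717936) × (1−0.08) = 0.766451
P(Anesthesia gas delivery interrupted) [OR] = 1 − (1−0.008488) × (1−0.766451) = 0.768433
Rounded to 4 decimal places: P(Anesthesia gas delivery interrupted) ≈ 0.7684.

0.7684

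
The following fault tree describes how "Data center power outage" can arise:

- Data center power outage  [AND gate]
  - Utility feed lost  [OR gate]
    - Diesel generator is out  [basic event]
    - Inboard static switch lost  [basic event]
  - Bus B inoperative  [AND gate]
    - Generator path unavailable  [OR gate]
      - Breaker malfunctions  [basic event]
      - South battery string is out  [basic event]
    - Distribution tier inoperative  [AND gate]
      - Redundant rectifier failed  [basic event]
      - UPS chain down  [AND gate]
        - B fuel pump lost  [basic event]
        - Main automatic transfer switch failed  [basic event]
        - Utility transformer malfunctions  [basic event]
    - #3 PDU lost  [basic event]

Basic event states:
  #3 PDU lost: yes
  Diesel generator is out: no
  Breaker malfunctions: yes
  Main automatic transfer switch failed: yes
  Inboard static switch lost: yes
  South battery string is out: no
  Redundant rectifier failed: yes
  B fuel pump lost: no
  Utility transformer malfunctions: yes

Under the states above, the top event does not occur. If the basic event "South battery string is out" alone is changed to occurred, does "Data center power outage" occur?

No

Counterfactual: set "South battery string is out" to occurred.
Utility feed lost [OR]: Diesel generator is out=not, Inboard static switch lost=occurs → at least one input occurs → occurs.
Generator path unavailable [OR]: Breaker malfunctions=occurs, South battery string is out=occurs → at least one input occurs → occurs.
UPS chain down [AND]: B fuel pump lost=not, Main automatic transfer switch failed=occurs, Utility transformer malfunctions=occurs → not all inputs occur → does not occur.
Distribution tier inoperative [AND]: Redundant rectifier failed=occurs, UPS chain down=not → not all inputs occur → does not occur.
Bus B inoperative [AND]: Generator path unavailable=occurs, Distribution tier inoperative=not, #3 PDU lost=occurs → not all inputs occur → does not occur.
Data center power outage [AND]: Utility feed lost=occurs, Bus B inoperative=not → not all inputs occur → does not occur.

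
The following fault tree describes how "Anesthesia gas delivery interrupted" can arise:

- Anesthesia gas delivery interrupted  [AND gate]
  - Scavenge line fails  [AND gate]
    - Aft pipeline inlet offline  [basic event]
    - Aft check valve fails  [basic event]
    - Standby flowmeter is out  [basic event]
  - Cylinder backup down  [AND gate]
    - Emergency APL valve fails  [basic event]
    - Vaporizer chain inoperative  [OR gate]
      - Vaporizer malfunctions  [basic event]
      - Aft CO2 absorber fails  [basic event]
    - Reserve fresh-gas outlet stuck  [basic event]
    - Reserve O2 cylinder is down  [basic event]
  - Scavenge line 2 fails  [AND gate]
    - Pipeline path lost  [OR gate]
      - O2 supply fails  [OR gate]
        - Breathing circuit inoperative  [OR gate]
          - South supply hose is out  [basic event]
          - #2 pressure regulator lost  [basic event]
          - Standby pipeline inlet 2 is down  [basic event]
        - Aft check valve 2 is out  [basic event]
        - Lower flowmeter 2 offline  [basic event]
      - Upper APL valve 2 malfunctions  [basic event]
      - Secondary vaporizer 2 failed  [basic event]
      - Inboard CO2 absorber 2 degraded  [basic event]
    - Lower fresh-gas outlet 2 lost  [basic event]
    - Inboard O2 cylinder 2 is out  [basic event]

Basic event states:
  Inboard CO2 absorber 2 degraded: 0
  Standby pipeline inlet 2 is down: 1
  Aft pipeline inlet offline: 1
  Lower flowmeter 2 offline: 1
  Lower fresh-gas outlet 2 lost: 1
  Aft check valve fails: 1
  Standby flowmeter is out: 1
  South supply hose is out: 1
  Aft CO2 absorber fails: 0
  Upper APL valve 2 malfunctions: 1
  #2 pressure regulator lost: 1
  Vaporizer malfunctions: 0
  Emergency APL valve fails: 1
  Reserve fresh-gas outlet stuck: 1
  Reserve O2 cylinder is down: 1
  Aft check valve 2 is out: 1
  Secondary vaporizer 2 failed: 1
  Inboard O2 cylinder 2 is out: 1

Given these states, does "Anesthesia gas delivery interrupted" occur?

No

Scavenge line fails [AND]: Aft pipeline inlet offline=occurs, Aft check valve fails=occurs, Standby flowmeter is out=occurs → all inputs occur → occurs.
Vaporizer chain inoperative [OR]: Vaporizer malfunctions=not, Aft CO2 absorber fails=not → no input occurs → does not occur.
Cylinder backup down [AND]: Emergency APL valve fails=occurs, Vaporizer chain inoperative=not, Reserve fresh-gas outlet stuck=occurs, Reserve O2 cylinder is down=occurs → not all inputs occur → does not occur.
Breathing circuit inoperative [OR]: South supply hose is out=occurs, #2 pressure regulator lost=occurs, Standby pipeline inlet 2 is down=occurs → at least one input occurs → occurs.
O2 supply fails [OR]: Breathing circuit inoperative=occurs, Aft check valve 2 is out=occurs, Lower flowmeter 2 offline=occurs → at least one input occurs → occurs.
Pipeline path lost [OR]: O2 supply fails=occurs, Upper APL valve 2 malfunctions=occurs, Secondary vaporizer 2 failed=occurs, Inboard CO2 absorber 2 degraded=not → at least one input occurs → occurs.
Scavenge line 2 fails [AND]: Pipeline path lost=occurs, Lower fresh-gas outlet 2 lost=occurs, Inboard O2 cylinder 2 is out=occurs → all inputs occur → occurs.
Anesthesia gas delivery interrupted [AND]: Scavenge line fails=occurs, Cylinder backup down=not, Scavenge line 2 fails=occurs → not all inputs occur → does not occur.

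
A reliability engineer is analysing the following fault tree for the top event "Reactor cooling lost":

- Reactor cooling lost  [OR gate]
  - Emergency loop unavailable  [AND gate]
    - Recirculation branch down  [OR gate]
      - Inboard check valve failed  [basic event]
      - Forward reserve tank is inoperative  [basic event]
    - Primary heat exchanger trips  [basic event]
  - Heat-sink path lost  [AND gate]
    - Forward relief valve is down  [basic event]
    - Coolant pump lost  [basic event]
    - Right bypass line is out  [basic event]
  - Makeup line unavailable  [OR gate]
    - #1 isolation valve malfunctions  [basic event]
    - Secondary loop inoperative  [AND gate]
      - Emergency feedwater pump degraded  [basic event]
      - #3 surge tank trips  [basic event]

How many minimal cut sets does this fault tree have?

5

Recirculation branch down [OR]: union of children's cut sets → 2 cut set(s).
Emergency loop unavailable [AND]: one cut set from each child combined → 2 × 1 = 2 cut set(s).
Heat-sink path lost [AND]: one cut set from each child combined → 1 × 1 × 1 = 1 cut set(s).
Secondary loop inoperative [AND]: one cut set from each child combined → 1 × 1 = 1 cut set(s).
Makeup line unavailable [OR]: union of children's cut sets → 2 cut set(s).
Reactor cooling lost [OR]: union of children's cut sets → 5 cut set(s).
Minimal cut sets: {Inboard check valve failed, Primary heat exchanger trips}; {Forward reserve tank is inoperative, Primary heat exchanger trips}; {Coolant pump lost, Forward relief valve is down, Right bypass line is out}; {#1 isolation valve malfunctions}; {#3 surge tank trips, Emergency feedwater pump degraded}.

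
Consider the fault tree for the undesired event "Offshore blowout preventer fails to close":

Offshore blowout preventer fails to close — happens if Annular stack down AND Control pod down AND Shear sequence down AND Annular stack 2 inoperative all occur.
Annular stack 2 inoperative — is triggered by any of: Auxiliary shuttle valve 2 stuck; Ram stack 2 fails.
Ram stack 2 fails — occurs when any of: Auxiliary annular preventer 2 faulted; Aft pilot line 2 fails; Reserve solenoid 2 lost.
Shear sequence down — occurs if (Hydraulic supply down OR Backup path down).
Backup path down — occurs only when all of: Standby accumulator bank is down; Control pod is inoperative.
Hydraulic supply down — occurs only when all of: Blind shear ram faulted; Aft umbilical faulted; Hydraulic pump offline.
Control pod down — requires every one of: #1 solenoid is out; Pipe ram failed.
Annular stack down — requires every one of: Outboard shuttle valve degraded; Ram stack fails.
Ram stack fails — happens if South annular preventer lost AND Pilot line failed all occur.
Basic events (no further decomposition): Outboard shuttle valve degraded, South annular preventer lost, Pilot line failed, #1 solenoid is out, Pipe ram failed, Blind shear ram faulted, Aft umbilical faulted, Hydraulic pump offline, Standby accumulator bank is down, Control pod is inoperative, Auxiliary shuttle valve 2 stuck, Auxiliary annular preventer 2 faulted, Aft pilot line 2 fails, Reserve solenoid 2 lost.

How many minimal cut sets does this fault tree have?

Ram stack fails [AND]: one cut set from each child combined → 1 × 1 = 1 cut set(s).
Annular stack down [AND]: one cut set from each child combined → 1 × 1 = 1 cut set(s).
Control pod down [AND]: one cut set from each child combined → 1 × 1 = 1 cut set(s).
Hydraulic supply down [AND]: one cut set from each child combined → 1 × 1 × 1 = 1 cut set(s).
Backup path down [AND]: one cut set from each child combined → 1 × 1 = 1 cut set(s).
Shear sequence down [OR]: union of children's cut sets → 2 cut set(s).
Ram stack 2 fails [OR]: union of children's cut sets → 3 cut set(s).
Annular stack 2 inoperative [OR]: union of children's cut sets → 4 cut set(s).
Offshore blowout preventer fails to close [AND]: one cut set from each child combined → 1 × 1 × 2 × 4 = 8 cut set(s).
Minimal cut sets: {#1 solenoid is out, Aft umbilical faulted, Auxiliary shuttle valve 2 stuck, Blind shear ram faulted, Hydraulic pump offline, Outboard shuttle valve degraded, Pilot line failed, Pipe ram failed, South annular preventer lost}; {#1 solenoid is out, Aft umbilical faulted, Auxiliary annular preventer 2 faulted, Blind shear ram faulted, Hydraulic pump offline, Outboard shuttle valve degraded, Pilot line failed, Pipe ram failed, South annular preventer lost}; {#1 solenoid is out, Aft pilot line 2 fails, Aft umbilical faulted, Blind shear ram faulted, Hydraulic pump offline, Outboard shuttle valve degraded, Pilot line failed, Pipe ram failed, South annular preventer lost}; {#1 solenoid is out, Aft umbilical faulted, Blind shear ram faulted, Hydraulic pump offline, Outboard shuttle valve degraded, Pilot line failed, Pipe ram failed, Reserve solenoid 2 lost, South annular preventer lost}; {#1 solenoid is out, Auxiliary shuttle valve 2 stuck, Control pod is inoperative, Outboard shuttle valve degraded, Pilot line failed, Pipe ram failed, South annular preventer lost, Standby accumulator bank is down}; {#1 solenoid is out, Auxiliary annular preventer 2 faulted, Control pod is inoperative, Outboard shuttle valve degraded, Pilot line failed, Pipe ram failed, South annular preventer lost, Standby accumulator bank is down}; {#1 solenoid is out, Aft pilot line 2 fails, Control pod is inoperative, Outboard shuttle valve degraded, Pilot line failed, Pipe ram failed, South annular preventer lost, Standby accumulator bank is down}; {#1 solenoid is out, Control pod is inoperative, Outboard shuttle valve degraded, Pilot line failed, Pipe ram failed, Reserve solenoid 2 lost, South annular preventer lost, Standby accumulator bank is down}.

8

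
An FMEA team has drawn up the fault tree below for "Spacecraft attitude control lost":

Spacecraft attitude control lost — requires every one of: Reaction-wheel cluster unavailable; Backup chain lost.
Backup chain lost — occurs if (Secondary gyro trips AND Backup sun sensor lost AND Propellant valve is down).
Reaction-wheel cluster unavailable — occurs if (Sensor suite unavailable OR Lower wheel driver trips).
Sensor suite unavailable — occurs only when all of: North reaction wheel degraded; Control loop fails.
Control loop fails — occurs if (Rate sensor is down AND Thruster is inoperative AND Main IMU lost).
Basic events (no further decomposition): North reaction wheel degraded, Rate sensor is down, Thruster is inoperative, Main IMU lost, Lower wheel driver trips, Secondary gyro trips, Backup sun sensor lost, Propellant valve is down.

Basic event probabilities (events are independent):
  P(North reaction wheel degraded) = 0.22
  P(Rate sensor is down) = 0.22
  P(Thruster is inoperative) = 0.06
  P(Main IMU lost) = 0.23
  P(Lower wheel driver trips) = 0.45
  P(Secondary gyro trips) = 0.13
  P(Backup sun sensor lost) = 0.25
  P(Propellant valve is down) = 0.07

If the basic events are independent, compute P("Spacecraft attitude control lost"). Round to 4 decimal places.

0.0010

P(Control loop fails) [AND] = 0.22 × 0.06 × 0.23 = 0.003036
P(Sensor suite unavailable) [AND] = 0.22 × 0.003036 = 0.000668
P(Reaction-wheel cluster unavailable) [OR] = 1 − (1−0.000668) × (1−0.45) = 0.450367
P(Backup chain lost) [AND] = 0.13 × 0.25 × 0.07 = 0.002275
P(Spacecraft attitude control lost) [AND] = 0.450367 × 0.002275 = 0.001025
Rounded to 4 decimal places: P(Spacecraft attitude control lost) ≈ 0.0010.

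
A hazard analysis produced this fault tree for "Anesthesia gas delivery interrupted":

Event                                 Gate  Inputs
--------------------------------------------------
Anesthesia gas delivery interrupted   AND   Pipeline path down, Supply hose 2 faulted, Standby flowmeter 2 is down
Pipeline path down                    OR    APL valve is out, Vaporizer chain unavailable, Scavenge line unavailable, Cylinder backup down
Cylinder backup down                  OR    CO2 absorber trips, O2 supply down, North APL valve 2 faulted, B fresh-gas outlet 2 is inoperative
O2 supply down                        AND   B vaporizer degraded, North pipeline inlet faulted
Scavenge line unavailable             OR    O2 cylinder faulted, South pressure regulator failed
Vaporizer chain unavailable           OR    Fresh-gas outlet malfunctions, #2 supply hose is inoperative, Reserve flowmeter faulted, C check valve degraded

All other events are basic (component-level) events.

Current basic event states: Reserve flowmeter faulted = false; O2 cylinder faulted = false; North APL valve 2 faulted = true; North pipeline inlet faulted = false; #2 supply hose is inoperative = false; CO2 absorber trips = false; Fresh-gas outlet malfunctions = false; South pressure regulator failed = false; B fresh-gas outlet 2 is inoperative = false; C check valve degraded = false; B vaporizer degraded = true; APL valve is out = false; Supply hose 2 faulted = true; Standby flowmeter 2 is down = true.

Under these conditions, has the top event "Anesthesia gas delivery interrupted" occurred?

Yes

Vaporizer chain unavailable [OR]: Fresh-gas outlet malfunctions=not, #2 supply hose is inoperative=not, Reserve flowmeter faulted=not, C check valve degraded=not → no input occurs → does not occur.
Scavenge line unavailable [OR]: O2 cylinder faulted=not, South pressure regulator failed=not → no input occurs → does not occur.
O2 supply down [AND]: B vaporizer degraded=occurs, North pipeline inlet faulted=not → not all inputs occur → does not occur.
Cylinder backup down [OR]: CO2 absorber trips=not, O2 supply down=not, North APL valve 2 faulted=occurs, B fresh-gas outlet 2 is inoperative=not → at least one input occurs → occurs.
Pipeline path down [OR]: APL valve is out=not, Vaporizer chain unavailable=not, Scavenge line unavailable=not, Cylinder backup down=occurs → at least one input occurs → occurs.
Anesthesia gas delivery interrupted [AND]: Pipeline path down=occurs, Supply hose 2 faulted=occurs, Standby flowmeter 2 is down=occurs → all inputs occur → occurs.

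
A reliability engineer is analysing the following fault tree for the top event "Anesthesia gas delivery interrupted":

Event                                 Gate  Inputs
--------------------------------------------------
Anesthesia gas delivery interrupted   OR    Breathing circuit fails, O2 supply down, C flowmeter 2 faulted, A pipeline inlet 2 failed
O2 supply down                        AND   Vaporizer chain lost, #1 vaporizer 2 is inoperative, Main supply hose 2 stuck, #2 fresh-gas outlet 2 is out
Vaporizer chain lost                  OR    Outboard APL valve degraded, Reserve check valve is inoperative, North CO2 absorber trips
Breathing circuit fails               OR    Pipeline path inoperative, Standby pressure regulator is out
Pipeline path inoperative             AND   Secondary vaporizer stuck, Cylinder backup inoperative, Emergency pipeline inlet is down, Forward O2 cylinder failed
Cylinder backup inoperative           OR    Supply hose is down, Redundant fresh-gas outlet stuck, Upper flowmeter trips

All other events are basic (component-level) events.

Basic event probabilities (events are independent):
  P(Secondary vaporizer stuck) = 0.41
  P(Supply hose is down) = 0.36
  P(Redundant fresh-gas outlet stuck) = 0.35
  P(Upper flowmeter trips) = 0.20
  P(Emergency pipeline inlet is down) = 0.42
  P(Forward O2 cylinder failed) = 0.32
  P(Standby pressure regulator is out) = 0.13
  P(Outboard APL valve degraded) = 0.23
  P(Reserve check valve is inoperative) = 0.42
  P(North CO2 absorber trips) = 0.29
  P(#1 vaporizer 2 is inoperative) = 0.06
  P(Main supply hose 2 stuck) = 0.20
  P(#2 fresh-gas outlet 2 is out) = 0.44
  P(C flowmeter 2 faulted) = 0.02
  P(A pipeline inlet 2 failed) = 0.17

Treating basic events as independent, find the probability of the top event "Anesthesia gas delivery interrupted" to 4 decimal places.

P(Cylinder backup inoperative) [OR] = 1 − (1−0.36) × (1−0.35) × (1−0.20) = 0.667200
P(Pipeline path inoperative) [AND] = 0.41 × 0.667200 × 0.42 × 0.32 = 0.036765
P(Breathing circuit fails) [OR] = 1 − (1−0.036765) × (1−0.13) = 0.161986
P(Vaporizer chain lost) [OR] = 1 − (1−0.23) × (1−0.42) × (1−0.29) = 0.682914
P(O2 supply down) [AND] = 0.682914 × 0.06 × 0.20 × 0.44 = 0.003606
P(Anesthesia gas delivery interrupted) [OR] = 1 − (1−0.161986) × (1−0.003606) × (1−0.02) × (1−0.17) = 0.320817
Rounded to 4 decimal places: P(Anesthesia gas delivery interrupted) ≈ 0.3208.

0.3208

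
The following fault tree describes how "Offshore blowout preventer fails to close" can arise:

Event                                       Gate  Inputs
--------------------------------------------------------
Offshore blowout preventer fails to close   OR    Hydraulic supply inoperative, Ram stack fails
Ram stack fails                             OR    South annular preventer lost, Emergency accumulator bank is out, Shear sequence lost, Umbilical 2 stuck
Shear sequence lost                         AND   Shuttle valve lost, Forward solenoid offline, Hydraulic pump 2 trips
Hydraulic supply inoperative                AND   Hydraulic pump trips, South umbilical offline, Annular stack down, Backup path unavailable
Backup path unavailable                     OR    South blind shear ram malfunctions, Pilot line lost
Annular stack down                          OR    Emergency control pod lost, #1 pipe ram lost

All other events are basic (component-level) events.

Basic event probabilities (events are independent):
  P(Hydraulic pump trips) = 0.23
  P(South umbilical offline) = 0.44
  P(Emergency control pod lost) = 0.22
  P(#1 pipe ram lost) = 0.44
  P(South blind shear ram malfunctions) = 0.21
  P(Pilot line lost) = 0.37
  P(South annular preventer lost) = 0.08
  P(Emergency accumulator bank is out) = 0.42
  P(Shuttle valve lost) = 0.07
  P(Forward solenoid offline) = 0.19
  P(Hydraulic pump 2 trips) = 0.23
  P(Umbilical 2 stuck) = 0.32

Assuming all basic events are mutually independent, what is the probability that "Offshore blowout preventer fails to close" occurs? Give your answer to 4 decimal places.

0.6486

P(Annular stack down) [OR] = 1 − (1−0.22) × (1−0.44) = 0.563200
P(Backup path unavailable) [OR] = 1 − (1−0.21) × (1−0.37) = 0.502300
P(Hydraulic supply inoperative) [AND] = 0.23 × 0.44 × 0.563200 × 0.502300 = 0.028629
P(Shear sequence lost) [AND] = 0.07 × 0.19 × 0.23 = 0.003059
P(Ram stack fails) [OR] = 1 − (1−0.08) × (1−0.42) × (1−0.003059) × (1−0.32) = 0.638262
P(Offshore blowout preventer fails to close) [OR] = 1 − (1−0.028629) × (1−0.638262) = 0.648618
Rounded to 4 decimal places: P(Offshore blowout preventer fails to close) ≈ 0.6486.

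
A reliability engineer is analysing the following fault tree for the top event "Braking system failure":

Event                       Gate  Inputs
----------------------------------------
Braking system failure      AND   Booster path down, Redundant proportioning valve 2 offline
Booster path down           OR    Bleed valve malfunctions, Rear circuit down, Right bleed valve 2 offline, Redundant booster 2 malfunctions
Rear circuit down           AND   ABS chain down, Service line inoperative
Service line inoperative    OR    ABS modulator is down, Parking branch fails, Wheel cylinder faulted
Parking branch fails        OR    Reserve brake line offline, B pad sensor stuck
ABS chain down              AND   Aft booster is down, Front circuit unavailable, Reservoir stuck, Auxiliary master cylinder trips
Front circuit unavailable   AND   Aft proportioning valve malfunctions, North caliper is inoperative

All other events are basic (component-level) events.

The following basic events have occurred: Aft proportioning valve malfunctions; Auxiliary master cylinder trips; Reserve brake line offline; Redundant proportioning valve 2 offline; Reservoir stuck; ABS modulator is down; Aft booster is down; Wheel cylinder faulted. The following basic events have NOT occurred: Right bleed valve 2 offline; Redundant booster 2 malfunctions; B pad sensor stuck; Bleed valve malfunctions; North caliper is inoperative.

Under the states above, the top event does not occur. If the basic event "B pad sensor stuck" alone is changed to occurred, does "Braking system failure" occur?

Counterfactual: set "B pad sensor stuck" to occurred.
Front circuit unavailable [AND]: Aft proportioning valve malfunctions=occurs, North caliper is inoperative=not → not all inputs occur → does not occur.
ABS chain down [AND]: Aft booster is down=occurs, Front circuit unavailable=not, Reservoir stuck=occurs, Auxiliary master cylinder trips=occurs → not all inputs occur → does not occur.
Parking branch fails [OR]: Reserve brake line offline=occurs, B pad sensor stuck=occurs → at least one input occurs → occurs.
Service line inoperative [OR]: ABS modulator is down=occurs, Parking branch fails=occurs, Wheel cylinder faulted=occurs → at least one input occurs → occurs.
Rear circuit down [AND]: ABS chain down=not, Service line inoperative=occurs → not all inputs occur → does not occur.
Booster path down [OR]: Bleed valve malfunctions=not, Rear circuit down=not, Right bleed valve 2 offline=not, Redundant booster 2 malfunctions=not → no input occurs → does not occur.
Braking system failure [AND]: Booster path down=not, Redundant proportioning valve 2 offline=occurs → not all inputs occur → does not occur.

No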